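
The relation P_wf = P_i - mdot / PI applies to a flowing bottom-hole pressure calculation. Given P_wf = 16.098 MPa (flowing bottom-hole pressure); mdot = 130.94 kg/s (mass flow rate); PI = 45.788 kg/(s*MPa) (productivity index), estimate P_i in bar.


P_i = P_wf + mdot / PI
P_i = 16.098 + 130.94 / 45.788
P_i = 18.95770 MPa
Convert: 18.95770 MPa * 10.0 = 189.58 bar
P_i = 189.58 bar


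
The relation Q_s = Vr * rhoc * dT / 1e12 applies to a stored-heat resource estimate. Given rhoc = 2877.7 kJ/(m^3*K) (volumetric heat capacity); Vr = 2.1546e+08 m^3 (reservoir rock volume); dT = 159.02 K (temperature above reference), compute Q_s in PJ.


Q_s = Vr * rhoc * dT / 1e12
Q_s = 2.1546e+08 * 2877.7 * 159.02 / 1e12
Q_s = 98.597 PJ


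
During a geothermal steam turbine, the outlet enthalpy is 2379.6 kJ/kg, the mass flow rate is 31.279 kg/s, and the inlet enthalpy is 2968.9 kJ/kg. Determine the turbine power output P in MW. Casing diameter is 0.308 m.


P = mdot * (h_in - h_out) / 1000
P = 31.279 * (2968.9 - 2379.6) / 1000
P = 18.433 MW


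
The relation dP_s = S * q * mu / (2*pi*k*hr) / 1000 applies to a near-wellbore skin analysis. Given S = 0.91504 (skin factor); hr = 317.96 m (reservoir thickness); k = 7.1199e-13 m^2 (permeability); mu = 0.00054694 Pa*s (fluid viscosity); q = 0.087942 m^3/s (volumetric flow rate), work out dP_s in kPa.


dP_s = S * q * mu / (2*pi*k*hr) / 1000
dP_s = 0.91504 * 0.087942 * 0.00054694 / (2*pi*7.1199e-13*317.96) / 1000
dP_s = 30.942 kPa


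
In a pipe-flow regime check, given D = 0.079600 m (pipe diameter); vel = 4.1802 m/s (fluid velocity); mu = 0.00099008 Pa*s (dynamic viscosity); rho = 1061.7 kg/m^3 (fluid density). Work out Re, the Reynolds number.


Re = rho * vel * D / mu
Re = 1061.7 * 4.1802 * 0.079600 / 0.00099008
Re = 3.5681e+05


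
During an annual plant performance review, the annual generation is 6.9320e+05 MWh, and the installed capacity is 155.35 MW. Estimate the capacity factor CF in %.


CF = E_a / (cap * 8760) * 100
CF = 6.9320e+05 / (155.35 * 8760) * 100
CF = 50.938 %


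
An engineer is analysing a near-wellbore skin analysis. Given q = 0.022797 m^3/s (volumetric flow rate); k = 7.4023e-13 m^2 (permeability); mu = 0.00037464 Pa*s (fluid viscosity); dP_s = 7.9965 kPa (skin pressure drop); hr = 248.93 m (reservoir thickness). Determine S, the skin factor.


S = dP_s * 1000 * 2*pi*k*hr / (q*mu)
S = 7.9965 * 1000 * 2*pi*7.4023e-13*248.93 / (0.022797*0.00037464)
S = 1.0840


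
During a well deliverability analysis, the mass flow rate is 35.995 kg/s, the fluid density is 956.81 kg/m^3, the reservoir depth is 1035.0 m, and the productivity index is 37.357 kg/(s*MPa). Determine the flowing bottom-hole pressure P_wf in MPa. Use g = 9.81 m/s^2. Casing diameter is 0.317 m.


Step 1: P_i = rho*g*h/1e6 = 956.81*9.81*1035.0/1e6 = 9.714827 MPa
Step 2: P_wf = P_i - mdot/PI = 9.714827 - 35.995/37.357 = 8.7513 MPa
P_wf = 8.7513 MPa


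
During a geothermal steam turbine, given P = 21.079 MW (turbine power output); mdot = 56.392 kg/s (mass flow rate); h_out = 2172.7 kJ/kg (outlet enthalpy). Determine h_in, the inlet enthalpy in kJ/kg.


h_in = h_out + P * 1000 / mdot
h_in = 2172.7 + 21.079 * 1000 / 56.392
h_in = 2546.5 kJ/kg


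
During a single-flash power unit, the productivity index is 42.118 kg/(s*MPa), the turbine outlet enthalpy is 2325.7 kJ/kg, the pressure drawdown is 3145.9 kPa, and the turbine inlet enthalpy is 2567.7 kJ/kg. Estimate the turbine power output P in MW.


Step 1: mdot = PI * dP / 1000 = 42.118 * 3145.9 / 1000 = 132.4990 kg/s
Step 2: P = mdot*(h_in - h_out)/1000 = 132.4990*(2567.7 - 2325.7)/1000 = 32.065 MW
P = 32.065 MW


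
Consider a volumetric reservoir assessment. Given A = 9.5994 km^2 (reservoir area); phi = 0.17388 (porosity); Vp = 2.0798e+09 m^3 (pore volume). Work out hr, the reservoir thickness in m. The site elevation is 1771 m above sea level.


hr = Vp / (A * 1e6 * phi)
hr = 2.0798e+09 / (9.5994 * 1e6 * 0.17388)
hr = 1246.0 m


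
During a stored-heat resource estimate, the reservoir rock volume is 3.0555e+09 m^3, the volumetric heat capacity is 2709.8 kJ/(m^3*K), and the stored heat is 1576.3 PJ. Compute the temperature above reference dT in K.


dT = Q_s * 1e12 / (Vr * rhoc)
dT = 1576.3 * 1e12 / (3.0555e+09 * 2709.8)
dT = 190.38 K


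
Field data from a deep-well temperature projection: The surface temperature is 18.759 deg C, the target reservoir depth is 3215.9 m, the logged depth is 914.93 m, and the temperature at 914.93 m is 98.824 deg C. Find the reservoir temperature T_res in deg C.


Step 1: grad = (T_d1 - T_surf)/d1 * 1000 = (98.824 - 18.759)/914.93 * 1000 = 87.50943 deg C/km
Step 2: T_res = T_surf + grad*d2/1000 = 18.759 + 87.50943*3215.9/1000 = 300.18 deg C
T_res = 300.18 deg C


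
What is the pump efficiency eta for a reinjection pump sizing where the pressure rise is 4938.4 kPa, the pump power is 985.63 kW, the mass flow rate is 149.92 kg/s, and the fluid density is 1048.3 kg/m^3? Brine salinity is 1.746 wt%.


eta = mdot * dP / (rho * P_pump)
eta = 149.92 * 4938.4 / (1048.3 * 985.63)
eta = 0.71655


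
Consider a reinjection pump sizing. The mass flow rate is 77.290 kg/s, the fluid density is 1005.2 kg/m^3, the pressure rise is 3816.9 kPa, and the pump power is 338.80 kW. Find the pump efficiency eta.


eta = mdot * dP / (rho * P_pump)
eta = 77.290 * 3816.9 / (1005.2 * 338.80)
eta = 0.86624


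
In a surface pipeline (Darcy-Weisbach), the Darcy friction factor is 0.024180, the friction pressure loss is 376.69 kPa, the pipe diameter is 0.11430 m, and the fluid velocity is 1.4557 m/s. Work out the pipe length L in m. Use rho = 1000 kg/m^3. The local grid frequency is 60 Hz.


L = dP*1000*D / (f*rho*vel^2/2)
L = 376.69*1000*0.11430 / (0.024180*1000*1.4557^2/2)
L = 1680.6 m


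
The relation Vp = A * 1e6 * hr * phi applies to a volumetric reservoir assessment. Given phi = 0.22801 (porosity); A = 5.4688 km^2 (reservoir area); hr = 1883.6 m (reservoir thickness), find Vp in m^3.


Vp = A * 1e6 * hr * phi
Vp = 5.4688 * 1e6 * 1883.6 * 0.22801
Vp = 2.3487e+09 m^3


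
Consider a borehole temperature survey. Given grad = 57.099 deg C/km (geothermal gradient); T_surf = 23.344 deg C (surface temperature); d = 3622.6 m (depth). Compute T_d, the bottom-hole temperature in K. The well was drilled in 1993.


T_d = T_surf + grad * d / 1000
T_d = 23.344 + 57.099 * 3622.6 / 1000
T_d = 230.1908 deg C
Convert to K: 230.1908 + 273.15 = 503.34 K
T_d = 503.34 K


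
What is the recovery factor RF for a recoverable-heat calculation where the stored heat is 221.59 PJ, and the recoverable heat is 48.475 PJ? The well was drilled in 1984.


RF = Q_rec / Q_s
RF = 48.475 / 221.59
RF = 0.21876


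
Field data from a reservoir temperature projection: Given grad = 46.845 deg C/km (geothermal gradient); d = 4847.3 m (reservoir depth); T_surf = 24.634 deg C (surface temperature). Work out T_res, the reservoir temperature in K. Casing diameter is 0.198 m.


T_res = T_surf + grad * d / 1000
T_res = 24.634 + 46.845 * 4847.3 / 1000
T_res = 251.7058 deg C
Convert to K: 251.7058 + 273.15 = 524.86 K
T_res = 524.86 K


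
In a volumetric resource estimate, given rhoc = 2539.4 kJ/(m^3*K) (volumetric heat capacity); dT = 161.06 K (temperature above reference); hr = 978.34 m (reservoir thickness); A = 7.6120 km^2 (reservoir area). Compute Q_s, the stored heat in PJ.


Step 1: Vr = A*1e6*hr = 7.612*1e6*978.34 = 7.447124e+09 m^3
Step 2: Q_s = Vr*rhoc*dT/1e12 = 7.447124e+09*2539.4*161.06/1e12 = 3045.8 PJ
Q_s = 3045.8 PJ


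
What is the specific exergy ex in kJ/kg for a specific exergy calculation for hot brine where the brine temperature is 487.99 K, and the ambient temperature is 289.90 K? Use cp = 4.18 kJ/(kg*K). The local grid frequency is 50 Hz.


ex = cp * ((T_b - T_0) - T_0 * ln(T_b/T_0))
ex = 4.18 * ((487.99 - 289.90) - 289.90 * ln(487.99/289.90))
ex = 196.97 kJ/kg


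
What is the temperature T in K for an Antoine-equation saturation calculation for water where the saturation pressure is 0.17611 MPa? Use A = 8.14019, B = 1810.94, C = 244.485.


T = B / (A - log10(P_sat * 760 / 0.101325)) - C
T = 1810.94 / (8.14019 - log10(0.17611 * 760 / 0.101325)) - 244.485
T = 116.3097 deg C
Convert to K: 116.3097 + 273.15 = 389.46 K
T = 389.46 K


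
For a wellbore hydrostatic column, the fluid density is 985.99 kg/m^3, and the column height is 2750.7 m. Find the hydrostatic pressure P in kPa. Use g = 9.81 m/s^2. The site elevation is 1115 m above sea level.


P = rho * g * h / 1e6
P = 985.99 * 9.81 * 2750.7 / 1e6
P = 26.60632 MPa
Convert: 26.60632 MPa * 1000.0 = 26606 kPa
P = 26606 kPa


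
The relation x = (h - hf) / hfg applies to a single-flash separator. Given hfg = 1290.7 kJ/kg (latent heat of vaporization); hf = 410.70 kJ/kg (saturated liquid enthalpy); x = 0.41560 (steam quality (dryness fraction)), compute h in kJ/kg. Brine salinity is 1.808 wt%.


h = hf + x * hfg
h = 410.70 + 0.41560 * 1290.7
h = 947.11 kJ/kg


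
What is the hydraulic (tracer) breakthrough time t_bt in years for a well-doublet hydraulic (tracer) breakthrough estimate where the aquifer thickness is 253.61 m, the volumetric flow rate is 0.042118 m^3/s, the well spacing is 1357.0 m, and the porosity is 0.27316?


t_bt = pi * hr * phi * L^2 / (3 * Qv) / (365.25*86400)
t_bt = pi * 253.61 * 0.27316 * 1357.0^2 / (3 * 0.042118) / (365.25*86400)
t_bt = 100.51 years


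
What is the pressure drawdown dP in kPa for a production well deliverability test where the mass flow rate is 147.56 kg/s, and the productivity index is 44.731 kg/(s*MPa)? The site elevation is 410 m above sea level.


dP = mdot * 1000 / PI
dP = 147.56 * 1000 / 44.731
dP = 3298.8 kPa


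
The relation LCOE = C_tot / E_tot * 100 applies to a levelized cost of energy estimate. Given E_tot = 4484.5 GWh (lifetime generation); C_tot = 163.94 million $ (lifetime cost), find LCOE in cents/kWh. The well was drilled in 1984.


LCOE = C_tot / E_tot * 100
LCOE = 163.94 / 4484.5 * 100
LCOE = 3.6557 cents/kWh


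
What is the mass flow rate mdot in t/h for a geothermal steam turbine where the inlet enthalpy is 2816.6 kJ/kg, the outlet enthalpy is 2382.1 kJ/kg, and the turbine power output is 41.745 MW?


mdot = P * 1000 / (h_in - h_out)
mdot = 41.745 * 1000 / (2816.6 - 2382.1)
mdot = 96.07595 kg/s
Convert: 96.07595 kg/s * 3.6 = 345.87 t/h
mdot = 345.87 t/h


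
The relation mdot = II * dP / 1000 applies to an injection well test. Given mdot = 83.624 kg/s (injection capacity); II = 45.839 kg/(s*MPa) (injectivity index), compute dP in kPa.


dP = mdot * 1000 / II
dP = 83.624 * 1000 / 45.839
dP = 1824.3 kPa


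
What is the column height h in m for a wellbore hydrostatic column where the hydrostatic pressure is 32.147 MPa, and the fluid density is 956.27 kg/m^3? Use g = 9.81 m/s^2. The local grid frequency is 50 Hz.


h = P * 1e6 / (g * rho)
h = 32.147 * 1e6 / (9.81 * 956.27)
h = 3426.8 m


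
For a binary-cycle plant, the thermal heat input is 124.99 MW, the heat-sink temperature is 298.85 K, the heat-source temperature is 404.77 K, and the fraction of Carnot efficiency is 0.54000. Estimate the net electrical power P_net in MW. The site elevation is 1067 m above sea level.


Step 1: eta = (1 - Tc/Th)*f = (1 - 298.85/404.77)*0.54 = 0.1413069
Step 2: P_net = eta * Q_in = 0.1413069 * 124.99 = 17.662 MW
P_net = 17.662 MW


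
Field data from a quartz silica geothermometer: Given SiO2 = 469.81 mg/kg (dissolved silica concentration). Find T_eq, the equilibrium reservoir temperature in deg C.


T_eq = 1309 / (5.19 - log10(SiO2)) - 273.15
T_eq = 1309 / (5.19 - log10(469.81)) - 273.15
T_eq = 246.69 deg C


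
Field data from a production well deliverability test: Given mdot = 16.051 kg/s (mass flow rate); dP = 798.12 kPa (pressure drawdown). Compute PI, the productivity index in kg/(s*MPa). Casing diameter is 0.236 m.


PI = mdot * 1000 / dP
PI = 16.051 * 1000 / 798.12
PI = 20.111 kg/(s*MPa)


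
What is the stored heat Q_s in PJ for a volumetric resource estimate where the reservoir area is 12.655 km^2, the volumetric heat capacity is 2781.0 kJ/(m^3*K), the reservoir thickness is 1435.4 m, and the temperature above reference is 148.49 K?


Step 1: Vr = A*1e6*hr = 12.655*1e6*1435.4 = 1.816499e+10 m^3
Step 2: Q_s = Vr*rhoc*dT/1e12 = 1.816499e+10*2781.0*148.49/1e12 = 7501.2 PJ
Q_s = 7501.2 PJ


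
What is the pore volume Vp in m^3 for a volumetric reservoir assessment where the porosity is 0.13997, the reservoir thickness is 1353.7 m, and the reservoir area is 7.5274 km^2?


Vp = A * 1e6 * hr * phi
Vp = 7.5274 * 1e6 * 1353.7 * 0.13997
Vp = 1.4263e+09 m^3


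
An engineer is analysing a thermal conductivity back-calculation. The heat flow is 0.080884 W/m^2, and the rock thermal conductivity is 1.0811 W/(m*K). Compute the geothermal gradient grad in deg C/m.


grad = q / k * 1000
grad = 0.080884 / 1.0811 * 1000
grad = 74.81639 deg C/km
Convert: 74.81639 deg C/km * 0.001 = 0.074816 deg C/m
grad = 0.074816 deg C/m


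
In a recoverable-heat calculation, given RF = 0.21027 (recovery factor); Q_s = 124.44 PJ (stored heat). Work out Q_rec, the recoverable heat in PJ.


Q_rec = Q_s * RF
Q_rec = 124.44 * 0.21027
Q_rec = 26.166 PJ


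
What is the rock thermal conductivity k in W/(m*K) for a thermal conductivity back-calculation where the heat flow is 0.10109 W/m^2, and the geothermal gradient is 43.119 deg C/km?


k = q / (grad / 1000)
k = 0.10109 / (43.119 / 1000)
k = 2.3444 W/(m*K)


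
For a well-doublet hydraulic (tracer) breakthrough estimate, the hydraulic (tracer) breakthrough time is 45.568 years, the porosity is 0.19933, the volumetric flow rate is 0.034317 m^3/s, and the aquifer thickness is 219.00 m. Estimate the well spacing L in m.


L = sqrt(t_bt*365.25*86400*3*Qv / (pi*hr*phi))
L = sqrt(45.568*365.25*86400*3*0.034317 / (pi*219.00*0.19933))
L = 1039.0 m


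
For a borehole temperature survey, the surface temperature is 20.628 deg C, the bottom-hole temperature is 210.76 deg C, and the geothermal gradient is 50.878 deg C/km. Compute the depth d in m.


d = (T_d - T_surf) / grad * 1000
d = (210.76 - 20.628) / 50.878 * 1000
d = 3737.0 m


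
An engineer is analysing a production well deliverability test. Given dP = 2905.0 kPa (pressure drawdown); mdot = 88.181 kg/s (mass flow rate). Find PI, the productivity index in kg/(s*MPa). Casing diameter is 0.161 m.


PI = mdot * 1000 / dP
PI = 88.181 * 1000 / 2905.0
PI = 30.355 kg/(s*MPa)


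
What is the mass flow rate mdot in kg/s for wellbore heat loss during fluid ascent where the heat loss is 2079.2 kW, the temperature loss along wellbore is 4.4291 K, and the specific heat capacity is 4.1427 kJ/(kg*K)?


mdot = Q_loss / (cp * dT)
mdot = 2079.2 / (4.1427 * 4.4291)
mdot = 113.32 kg/s


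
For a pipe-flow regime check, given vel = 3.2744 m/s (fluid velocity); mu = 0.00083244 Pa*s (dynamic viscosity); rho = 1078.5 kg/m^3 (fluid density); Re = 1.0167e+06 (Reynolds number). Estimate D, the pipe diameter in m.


D = Re * mu / (rho * vel)
D = 1.0167e+06 * 0.00083244 / (1078.5 * 3.2744)
D = 0.23966 m


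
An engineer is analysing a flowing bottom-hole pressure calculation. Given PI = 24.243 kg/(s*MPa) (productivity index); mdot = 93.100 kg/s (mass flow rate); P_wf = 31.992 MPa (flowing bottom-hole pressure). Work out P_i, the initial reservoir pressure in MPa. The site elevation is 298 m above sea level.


P_i = P_wf + mdot / PI
P_i = 31.992 + 93.100 / 24.243
P_i = 35.832 MPa


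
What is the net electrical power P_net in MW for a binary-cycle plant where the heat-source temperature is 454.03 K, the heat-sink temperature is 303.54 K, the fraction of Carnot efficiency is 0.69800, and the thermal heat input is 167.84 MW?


Step 1: eta = (1 - Tc/Th)*f = (1 - 303.54/454.03)*0.698 = 0.2313548
Step 2: P_net = eta * Q_in = 0.2313548 * 167.84 = 38.831 MW
P_net = 38.831 MW


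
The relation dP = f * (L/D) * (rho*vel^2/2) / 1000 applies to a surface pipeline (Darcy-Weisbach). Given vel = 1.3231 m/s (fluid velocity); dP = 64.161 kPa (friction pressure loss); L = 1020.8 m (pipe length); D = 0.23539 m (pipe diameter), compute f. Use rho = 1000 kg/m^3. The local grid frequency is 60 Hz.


f = dP*1000 / ((L/D)*(rho*vel^2/2))
f = 64.161*1000 / ((1020.8/0.23539)*(1000*1.3231^2/2))
f = 0.016903


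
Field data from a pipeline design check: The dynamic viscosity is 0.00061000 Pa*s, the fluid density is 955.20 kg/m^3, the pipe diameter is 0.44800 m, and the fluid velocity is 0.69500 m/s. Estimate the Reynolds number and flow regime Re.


Step 1: Re = rho*vel*D/mu = 955.2*0.695*0.448/0.00061 = 4.8756e+05
Step 2: Re = 4.8756e+05 > 4000, so flow is turbulent.
Re = 4.8756e+05 (turbulent)


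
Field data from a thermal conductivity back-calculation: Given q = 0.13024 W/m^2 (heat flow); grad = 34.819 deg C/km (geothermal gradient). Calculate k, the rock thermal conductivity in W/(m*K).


k = q / (grad / 1000)
k = 0.13024 / (34.819 / 1000)
k = 3.7405 W/(m*K)


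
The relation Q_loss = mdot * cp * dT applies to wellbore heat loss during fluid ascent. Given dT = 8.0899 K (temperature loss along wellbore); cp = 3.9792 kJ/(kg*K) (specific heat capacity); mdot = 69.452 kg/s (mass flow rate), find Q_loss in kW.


Q_loss = mdot * cp * dT
Q_loss = 69.452 * 3.9792 * 8.0899
Q_loss = 2235.8 kW


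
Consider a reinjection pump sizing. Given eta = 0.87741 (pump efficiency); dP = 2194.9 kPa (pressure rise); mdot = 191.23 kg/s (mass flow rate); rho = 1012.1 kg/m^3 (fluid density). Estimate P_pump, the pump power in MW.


P_pump = mdot * dP / (rho * eta)
P_pump = 191.23 * 2194.9 / (1012.1 * 0.87741)
P_pump = 472.6555 kW
Convert: 472.6555 kW * 0.001 = 0.47266 MW
P_pump = 0.47266 MW


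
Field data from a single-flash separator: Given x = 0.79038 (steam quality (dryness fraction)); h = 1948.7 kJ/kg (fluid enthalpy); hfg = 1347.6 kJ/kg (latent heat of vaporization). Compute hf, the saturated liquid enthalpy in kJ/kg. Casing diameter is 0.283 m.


hf = h - x * hfg
hf = 1948.7 - 0.79038 * 1347.6
hf = 883.58 kJ/kg


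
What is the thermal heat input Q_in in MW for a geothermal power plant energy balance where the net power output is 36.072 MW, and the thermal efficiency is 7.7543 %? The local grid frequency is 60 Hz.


Q_in = W_net / (eta / 100)
Q_in = 36.072 / (7.7543 / 100)
Q_in = 465.19 MW


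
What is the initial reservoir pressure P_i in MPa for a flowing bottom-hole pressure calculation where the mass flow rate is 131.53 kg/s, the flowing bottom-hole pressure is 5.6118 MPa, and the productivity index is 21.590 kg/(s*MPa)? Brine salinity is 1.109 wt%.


P_i = P_wf + mdot / PI
P_i = 5.6118 + 131.53 / 21.590
P_i = 11.704 MPa


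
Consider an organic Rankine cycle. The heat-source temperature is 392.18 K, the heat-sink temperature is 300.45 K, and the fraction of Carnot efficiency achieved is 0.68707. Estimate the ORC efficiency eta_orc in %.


eta_orc = (1 - Tc/Th) * f * 100
eta_orc = (1 - 300.45/392.18) * 0.68707 * 100
eta_orc = 16.070 %


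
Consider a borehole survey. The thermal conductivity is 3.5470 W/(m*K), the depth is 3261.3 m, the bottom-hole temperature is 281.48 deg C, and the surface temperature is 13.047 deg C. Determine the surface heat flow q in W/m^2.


Step 1: grad = (T_d - T_surf)/d * 1000 = (281.48 - 13.047)/3261.3 * 1000 = 82.30859 deg C/km
Step 2: q = k * grad / 1000 = 3.547 * 82.30859 / 1000 = 0.29195 W/m^2
q = 0.29195 W/m^2


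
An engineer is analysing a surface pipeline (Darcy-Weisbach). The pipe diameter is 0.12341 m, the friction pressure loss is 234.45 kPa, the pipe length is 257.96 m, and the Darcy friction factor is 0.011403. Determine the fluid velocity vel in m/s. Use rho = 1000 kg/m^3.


vel = sqrt(dP*1000*2*D / (f*L*rho))
vel = sqrt(234.45*1000*2*0.12341 / (0.011403*257.96*1000))
vel = 4.4354 m/s


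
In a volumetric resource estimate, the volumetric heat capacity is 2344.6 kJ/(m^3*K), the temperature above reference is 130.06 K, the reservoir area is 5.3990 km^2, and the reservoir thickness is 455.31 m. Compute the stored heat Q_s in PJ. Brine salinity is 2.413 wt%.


Step 1: Vr = A*1e6*hr = 5.399*1e6*455.31 = 2.458219e+09 m^3
Step 2: Q_s = Vr*rhoc*dT/1e12 = 2.458219e+09*2344.6*130.06/1e12 = 749.61 PJ
Q_s = 749.61 PJ


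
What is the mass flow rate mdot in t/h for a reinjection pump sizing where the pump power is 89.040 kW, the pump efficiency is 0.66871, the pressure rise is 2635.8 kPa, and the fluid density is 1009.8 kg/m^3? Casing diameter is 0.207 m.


mdot = P_pump * rho * eta / dP
mdot = 89.040 * 1009.8 * 0.66871 / 2635.8
mdot = 22.81108 kg/s
Convert: 22.81108 kg/s * 3.6 = 82.120 t/h
mdot = 82.120 t/h


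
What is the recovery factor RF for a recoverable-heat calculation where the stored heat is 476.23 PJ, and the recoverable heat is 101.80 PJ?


RF = Q_rec / Q_s
RF = 101.80 / 476.23
RF = 0.21376


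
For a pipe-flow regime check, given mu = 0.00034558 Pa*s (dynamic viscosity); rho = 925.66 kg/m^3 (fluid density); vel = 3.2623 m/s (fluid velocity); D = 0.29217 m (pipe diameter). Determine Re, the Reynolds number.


Re = rho * vel * D / mu
Re = 925.66 * 3.2623 * 0.29217 / 0.00034558
Re = 2.5531e+06


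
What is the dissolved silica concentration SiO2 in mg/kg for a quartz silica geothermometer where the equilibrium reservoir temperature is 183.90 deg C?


SiO2 = 10^(5.19 - 1309/(T_eq + 273.15))
SiO2 = 10^(5.19 - 1309/(183.90 + 273.15))
SiO2 = 211.83 mg/kg


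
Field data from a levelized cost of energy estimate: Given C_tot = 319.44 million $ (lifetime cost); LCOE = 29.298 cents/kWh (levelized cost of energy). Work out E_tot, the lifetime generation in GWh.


E_tot = C_tot / LCOE * 100
E_tot = 319.44 / 29.298 * 100
E_tot = 1090.3 GWh


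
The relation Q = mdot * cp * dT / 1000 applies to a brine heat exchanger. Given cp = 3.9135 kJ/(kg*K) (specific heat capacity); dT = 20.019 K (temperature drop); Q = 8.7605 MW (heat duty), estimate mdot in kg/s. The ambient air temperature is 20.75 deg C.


mdot = Q * 1000 / (cp * dT)
mdot = 8.7605 * 1000 / (3.9135 * 20.019)
mdot = 111.82 kg/s


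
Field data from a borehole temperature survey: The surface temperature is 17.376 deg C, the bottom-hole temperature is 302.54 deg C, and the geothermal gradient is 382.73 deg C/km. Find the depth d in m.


d = (T_d - T_surf) / grad * 1000
d = (302.54 - 17.376) / 382.73 * 1000
d = 745.08 m


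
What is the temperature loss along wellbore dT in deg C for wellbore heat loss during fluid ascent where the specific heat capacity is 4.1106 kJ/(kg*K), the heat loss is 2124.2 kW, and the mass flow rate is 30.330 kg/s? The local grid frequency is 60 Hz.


dT = Q_loss / (mdot * cp)
dT = 2124.2 / (30.330 * 4.1106)
dT = 17.03797 K
Convert (temperature difference, 1 K = 1 deg C): 17.03797 K = 17.03797 deg C
dT = 17.038 deg C


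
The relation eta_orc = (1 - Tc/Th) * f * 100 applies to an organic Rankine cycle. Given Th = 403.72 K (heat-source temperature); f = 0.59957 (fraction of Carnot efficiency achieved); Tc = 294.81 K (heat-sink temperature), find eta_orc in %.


eta_orc = (1 - Tc/Th) * f * 100
eta_orc = (1 - 294.81/403.72) * 0.59957 * 100
eta_orc = 16.174 %


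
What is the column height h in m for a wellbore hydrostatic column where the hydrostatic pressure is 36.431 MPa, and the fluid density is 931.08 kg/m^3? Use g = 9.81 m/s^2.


h = P * 1e6 / (g * rho)
h = 36.431 * 1e6 / (9.81 * 931.08)
h = 3988.6 m


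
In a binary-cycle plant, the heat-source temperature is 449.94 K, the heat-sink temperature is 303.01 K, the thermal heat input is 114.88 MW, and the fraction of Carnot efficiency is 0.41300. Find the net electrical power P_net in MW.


Step 1: eta = (1 - Tc/Th)*f = (1 - 303.01/449.94)*0.413 = 0.1348671
Step 2: P_net = eta * Q_in = 0.1348671 * 114.88 = 15.494 MW
P_net = 15.494 MW


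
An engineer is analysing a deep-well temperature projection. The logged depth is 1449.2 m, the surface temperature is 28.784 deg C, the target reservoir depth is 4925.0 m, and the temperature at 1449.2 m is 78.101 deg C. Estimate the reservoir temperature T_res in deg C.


Step 1: grad = (T_d1 - T_surf)/d1 * 1000 = (78.101 - 28.784)/1449.2 * 1000 = 34.03050 deg C/km
Step 2: T_res = T_surf + grad*d2/1000 = 28.784 + 34.03050*4925.0/1000 = 196.38 deg C
T_res = 196.38 deg C


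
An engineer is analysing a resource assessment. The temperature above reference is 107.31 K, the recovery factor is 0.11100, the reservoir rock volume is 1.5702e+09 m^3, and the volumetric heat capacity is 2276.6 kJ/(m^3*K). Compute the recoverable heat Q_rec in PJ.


Step 1: Q_s = Vr*rhoc*dT/1e12 = 1.5702e+09*2276.6*107.31/1e12 = 383.6029 PJ
Step 2: Q_rec = Q_s * RF = 383.6029 * 0.111 = 42.580 PJ
Q_rec = 42.580 PJ


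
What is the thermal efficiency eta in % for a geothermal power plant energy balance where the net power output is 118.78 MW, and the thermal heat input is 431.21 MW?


eta = W_net / Q_in * 100
eta = 118.78 / 431.21 * 100
eta = 27.546 %


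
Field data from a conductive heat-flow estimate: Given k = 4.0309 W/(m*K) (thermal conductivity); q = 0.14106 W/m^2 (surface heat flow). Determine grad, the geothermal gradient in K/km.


grad = q * 1000 / k
grad = 0.14106 * 1000 / 4.0309
grad = 34.99467 deg C/km
Convert: 34.99467 deg C/km * 1.0 = 34.995 K/km
grad = 34.995 K/km


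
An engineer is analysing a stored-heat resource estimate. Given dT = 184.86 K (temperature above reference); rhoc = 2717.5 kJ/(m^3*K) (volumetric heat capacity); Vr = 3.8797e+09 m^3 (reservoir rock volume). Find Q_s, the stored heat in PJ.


Q_s = Vr * rhoc * dT / 1e12
Q_s = 3.8797e+09 * 2717.5 * 184.86 / 1e12
Q_s = 1949.0 PJ


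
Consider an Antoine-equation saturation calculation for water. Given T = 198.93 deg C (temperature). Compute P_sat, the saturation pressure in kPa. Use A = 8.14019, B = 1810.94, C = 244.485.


P_sat = 10^(A - B/(C + T)) / 760 * 0.101325
P_sat = 10^(8.14019 - 1810.94/(244.485 + 198.93)) / 760 * 0.101325
P_sat = 1.517114 MPa
Convert: 1.517114 MPa * 1000.0 = 1517.1 kPa
P_sat = 1517.1 kPa


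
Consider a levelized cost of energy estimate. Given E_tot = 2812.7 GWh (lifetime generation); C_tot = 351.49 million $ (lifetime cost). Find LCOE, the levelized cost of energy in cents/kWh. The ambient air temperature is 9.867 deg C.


LCOE = C_tot / E_tot * 100
LCOE = 351.49 / 2812.7 * 100
LCOE = 12.497 cents/kWh


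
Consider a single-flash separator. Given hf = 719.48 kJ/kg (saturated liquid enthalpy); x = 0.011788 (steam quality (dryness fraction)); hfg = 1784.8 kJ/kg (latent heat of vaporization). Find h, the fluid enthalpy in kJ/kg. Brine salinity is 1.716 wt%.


h = hf + x * hfg
h = 719.48 + 0.011788 * 1784.8
h = 740.52 kJ/kg


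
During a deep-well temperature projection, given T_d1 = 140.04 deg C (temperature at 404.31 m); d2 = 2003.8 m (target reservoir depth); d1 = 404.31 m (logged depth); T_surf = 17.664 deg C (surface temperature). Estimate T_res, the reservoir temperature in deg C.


Step 1: grad = (T_d1 - T_surf)/d1 * 1000 = (140.04 - 17.664)/404.31 * 1000 = 302.6786 deg C/km
Step 2: T_res = T_surf + grad*d2/1000 = 17.664 + 302.6786*2003.8/1000 = 624.17 deg C
T_res = 624.17 deg C


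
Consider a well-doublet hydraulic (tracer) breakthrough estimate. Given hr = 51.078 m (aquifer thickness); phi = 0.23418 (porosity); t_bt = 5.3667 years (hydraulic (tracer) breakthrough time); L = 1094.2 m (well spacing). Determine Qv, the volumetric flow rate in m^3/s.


Qv = pi*hr*phi*L^2 / (3*t_bt*365.25*86400)
Qv = pi*51.078*0.23418*1094.2^2 / (3*5.3667*365.25*86400)
Qv = 0.088551 m^3/s


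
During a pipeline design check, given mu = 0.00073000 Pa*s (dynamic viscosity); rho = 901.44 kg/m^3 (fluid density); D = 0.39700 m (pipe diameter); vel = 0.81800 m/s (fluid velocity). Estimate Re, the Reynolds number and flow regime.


Step 1: Re = rho*vel*D/mu = 901.44*0.818*0.397/0.00073 = 4.0101e+05
Step 2: Re = 4.0101e+05 > 4000, so flow is turbulent.
Re = 4.0101e+05 (turbulent)


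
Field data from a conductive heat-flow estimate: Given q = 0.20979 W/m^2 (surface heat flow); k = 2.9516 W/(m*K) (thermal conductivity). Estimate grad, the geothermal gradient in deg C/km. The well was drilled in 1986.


grad = q * 1000 / k
grad = 0.20979 * 1000 / 2.9516
grad = 71.077 deg C/km


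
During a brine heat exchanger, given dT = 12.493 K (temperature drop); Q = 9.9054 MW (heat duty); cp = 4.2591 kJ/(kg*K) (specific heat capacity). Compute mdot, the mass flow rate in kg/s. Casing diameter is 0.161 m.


mdot = Q * 1000 / (cp * dT)
mdot = 9.9054 * 1000 / (4.2591 * 12.493)
mdot = 186.16 kg/s


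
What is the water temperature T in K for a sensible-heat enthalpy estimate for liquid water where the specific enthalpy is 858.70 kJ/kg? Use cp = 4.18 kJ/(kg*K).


T = h / cp
T = 858.70 / 4.18
T = 205.4306 deg C
Convert to K: 205.4306 + 273.15 = 478.58 K
T = 478.58 K


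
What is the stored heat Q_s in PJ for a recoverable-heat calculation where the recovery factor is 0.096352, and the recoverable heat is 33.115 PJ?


Q_s = Q_rec / RF
Q_s = 33.115 / 0.096352
Q_s = 343.69 PJ


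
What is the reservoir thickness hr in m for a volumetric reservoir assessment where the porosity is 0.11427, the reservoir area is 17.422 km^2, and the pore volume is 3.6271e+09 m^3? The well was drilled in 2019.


hr = Vp / (A * 1e6 * phi)
hr = 3.6271e+09 / (17.422 * 1e6 * 0.11427)
hr = 1821.9 m


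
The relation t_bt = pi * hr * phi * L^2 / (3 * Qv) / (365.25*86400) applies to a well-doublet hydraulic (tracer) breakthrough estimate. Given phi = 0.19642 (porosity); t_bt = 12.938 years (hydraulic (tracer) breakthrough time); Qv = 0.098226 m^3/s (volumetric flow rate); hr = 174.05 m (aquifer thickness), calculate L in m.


L = sqrt(t_bt*365.25*86400*3*Qv / (pi*hr*phi))
L = sqrt(12.938*365.25*86400*3*0.098226 / (pi*174.05*0.19642))
L = 1058.4 m


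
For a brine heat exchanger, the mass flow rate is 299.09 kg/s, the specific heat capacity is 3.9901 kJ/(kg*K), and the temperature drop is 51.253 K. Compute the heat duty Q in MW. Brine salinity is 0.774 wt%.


Q = mdot * cp * dT / 1000
Q = 299.09 * 3.9901 * 51.253 / 1000
Q = 61.165 MW


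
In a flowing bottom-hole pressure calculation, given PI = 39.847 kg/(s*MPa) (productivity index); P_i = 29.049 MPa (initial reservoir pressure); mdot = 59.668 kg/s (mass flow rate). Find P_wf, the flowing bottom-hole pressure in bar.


P_wf = P_i - mdot / PI
P_wf = 29.049 - 59.668 / 39.847
P_wf = 27.55157 MPa
Convert: 27.55157 MPa * 10.0 = 275.52 bar
P_wf = 275.52 bar


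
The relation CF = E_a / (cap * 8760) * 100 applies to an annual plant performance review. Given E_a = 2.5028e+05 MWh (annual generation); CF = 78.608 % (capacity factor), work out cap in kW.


cap = E_a / (CF/100 * 8760)
cap = 2.5028e+05 / (78.608/100 * 8760)
cap = 36.34589 MW
Convert: 36.34589 MW * 1000.0 = 36346 kW
cap = 36346 kW


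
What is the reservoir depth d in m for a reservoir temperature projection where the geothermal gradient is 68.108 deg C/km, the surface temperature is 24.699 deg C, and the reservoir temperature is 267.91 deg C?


d = (T_res - T_surf) / grad * 1000
d = (267.91 - 24.699) / 68.108 * 1000
d = 3571.0 m


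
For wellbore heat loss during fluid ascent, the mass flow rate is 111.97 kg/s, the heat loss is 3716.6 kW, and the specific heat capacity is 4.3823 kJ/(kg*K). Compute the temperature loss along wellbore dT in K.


dT = Q_loss / (mdot * cp)
dT = 3716.6 / (111.97 * 4.3823)
dT = 7.5743 K


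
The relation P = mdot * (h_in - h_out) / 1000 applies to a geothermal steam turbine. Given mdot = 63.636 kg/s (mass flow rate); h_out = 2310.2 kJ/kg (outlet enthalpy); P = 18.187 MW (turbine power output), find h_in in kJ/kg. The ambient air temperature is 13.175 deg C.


h_in = h_out + P * 1000 / mdot
h_in = 2310.2 + 18.187 * 1000 / 63.636
h_in = 2596.0 kJ/kg


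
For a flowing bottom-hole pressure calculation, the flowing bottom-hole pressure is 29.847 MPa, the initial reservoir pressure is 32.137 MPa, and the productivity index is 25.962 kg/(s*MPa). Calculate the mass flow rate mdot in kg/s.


mdot = (P_i - P_wf) * PI
mdot = (32.137 - 29.847) * 25.962
mdot = 59.453 kg/s


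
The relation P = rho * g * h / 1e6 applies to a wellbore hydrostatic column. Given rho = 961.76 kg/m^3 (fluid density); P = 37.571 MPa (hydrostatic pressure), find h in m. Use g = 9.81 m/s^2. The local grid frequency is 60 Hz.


h = P * 1e6 / (g * rho)
h = 37.571 * 1e6 / (9.81 * 961.76)
h = 3982.1 m


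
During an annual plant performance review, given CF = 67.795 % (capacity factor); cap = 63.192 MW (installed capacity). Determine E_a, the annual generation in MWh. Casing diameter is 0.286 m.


E_a = CF / 100 * cap * 8760
E_a = 67.795 / 100 * 63.192 * 8760
E_a = 3.7529e+05 MWh


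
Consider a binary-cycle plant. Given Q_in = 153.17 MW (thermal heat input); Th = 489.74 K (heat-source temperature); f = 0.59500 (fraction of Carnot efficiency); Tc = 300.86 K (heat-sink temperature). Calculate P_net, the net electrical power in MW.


Step 1: eta = (1 - Tc/Th)*f = (1 - 300.86/489.74)*0.595 = 0.2294760
Step 2: P_net = eta * Q_in = 0.2294760 * 153.17 = 35.149 MW
P_net = 35.149 MW


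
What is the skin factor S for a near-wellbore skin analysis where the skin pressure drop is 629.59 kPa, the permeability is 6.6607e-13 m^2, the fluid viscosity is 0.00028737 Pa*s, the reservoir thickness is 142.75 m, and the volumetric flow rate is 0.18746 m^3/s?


S = dP_s * 1000 * 2*pi*k*hr / (q*mu)
S = 629.59 * 1000 * 2*pi*6.6607e-13*142.75 / (0.18746*0.00028737)
S = 6.9821


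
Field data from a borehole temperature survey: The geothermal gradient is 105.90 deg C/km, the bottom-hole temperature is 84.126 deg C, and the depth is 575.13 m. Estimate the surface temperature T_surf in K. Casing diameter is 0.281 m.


T_surf = T_d - grad * d / 1000
T_surf = 84.126 - 105.90 * 575.13 / 1000
T_surf = 23.21973 deg C
Convert to K: 23.21973 + 273.15 = 296.37 K
T_surf = 296.37 K


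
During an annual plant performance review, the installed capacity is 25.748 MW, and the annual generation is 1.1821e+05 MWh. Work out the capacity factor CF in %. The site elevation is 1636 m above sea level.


CF = E_a / (cap * 8760) * 100
CF = 1.1821e+05 / (25.748 * 8760) * 100
CF = 52.409 %


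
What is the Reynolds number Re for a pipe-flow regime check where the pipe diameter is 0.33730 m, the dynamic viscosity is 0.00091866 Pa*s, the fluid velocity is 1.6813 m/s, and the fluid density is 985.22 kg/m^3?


Re = rho * vel * D / mu
Re = 985.22 * 1.6813 * 0.33730 / 0.00091866
Re = 6.0819e+05


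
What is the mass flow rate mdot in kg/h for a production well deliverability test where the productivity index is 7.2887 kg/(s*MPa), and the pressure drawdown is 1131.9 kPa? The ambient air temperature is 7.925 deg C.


mdot = PI * dP / 1000
mdot = 7.2887 * 1131.9 / 1000
mdot = 8.250080 kg/s
Convert: 8.250080 kg/s * 3600.0 = 29700 kg/h
mdot = 29700 kg/h


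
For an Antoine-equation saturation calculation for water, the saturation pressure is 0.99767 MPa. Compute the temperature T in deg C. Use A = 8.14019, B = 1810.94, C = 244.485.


T = B / (A - log10(P_sat * 760 / 0.101325)) - C
T = 1810.94 / (8.14019 - log10(0.99767 * 760 / 0.101325)) - 244.485
T = 180.01 deg C


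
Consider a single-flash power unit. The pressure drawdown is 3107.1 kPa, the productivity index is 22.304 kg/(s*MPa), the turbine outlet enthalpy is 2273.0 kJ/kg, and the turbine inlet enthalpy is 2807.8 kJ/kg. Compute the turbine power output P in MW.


Step 1: mdot = PI * dP / 1000 = 22.304 * 3107.1 / 1000 = 69.30076 kg/s
Step 2: P = mdot*(h_in - h_out)/1000 = 69.30076*(2807.8 - 2273.0)/1000 = 37.062 MW
P = 37.062 MW


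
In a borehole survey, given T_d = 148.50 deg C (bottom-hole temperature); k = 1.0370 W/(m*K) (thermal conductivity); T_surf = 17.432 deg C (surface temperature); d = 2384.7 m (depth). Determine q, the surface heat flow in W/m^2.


Step 1: grad = (T_d - T_surf)/d * 1000 = (148.5 - 17.432)/2384.7 * 1000 = 54.96205 deg C/km
Step 2: q = k * grad / 1000 = 1.037 * 54.96205 / 1000 = 0.056996 W/m^2
q = 0.056996 W/m^2


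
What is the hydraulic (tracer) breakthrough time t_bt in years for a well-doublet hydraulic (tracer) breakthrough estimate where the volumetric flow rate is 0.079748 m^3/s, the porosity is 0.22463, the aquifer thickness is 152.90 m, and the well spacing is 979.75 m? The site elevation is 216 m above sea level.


t_bt = pi * hr * phi * L^2 / (3 * Qv) / (365.25*86400)
t_bt = pi * 152.90 * 0.22463 * 979.75^2 / (3 * 0.079748) / (365.25*86400)
t_bt = 13.719 years


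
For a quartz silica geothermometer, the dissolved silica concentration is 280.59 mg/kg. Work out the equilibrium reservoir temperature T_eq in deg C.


T_eq = 1309 / (5.19 - log10(SiO2)) - 273.15
T_eq = 1309 / (5.19 - log10(280.59)) - 273.15
T_eq = 204.25 deg C


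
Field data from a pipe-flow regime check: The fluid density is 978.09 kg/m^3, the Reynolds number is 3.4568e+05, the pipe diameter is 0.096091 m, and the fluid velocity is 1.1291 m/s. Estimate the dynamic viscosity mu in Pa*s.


mu = rho * vel * D / Re
mu = 978.09 * 1.1291 * 0.096091 / 3.4568e+05
mu = 0.00030699 Pa*s


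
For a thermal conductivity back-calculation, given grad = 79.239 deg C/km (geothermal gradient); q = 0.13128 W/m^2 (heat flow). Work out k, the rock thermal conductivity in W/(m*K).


k = q / (grad / 1000)
k = 0.13128 / (79.239 / 1000)
k = 1.6568 W/(m*K)


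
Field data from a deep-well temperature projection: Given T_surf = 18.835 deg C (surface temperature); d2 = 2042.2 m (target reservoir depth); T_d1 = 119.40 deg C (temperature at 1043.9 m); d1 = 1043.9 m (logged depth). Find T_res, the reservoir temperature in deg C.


Step 1: grad = (T_d1 - T_surf)/d1 * 1000 = (119.4 - 18.835)/1043.9 * 1000 = 96.33586 deg C/km
Step 2: T_res = T_surf + grad*d2/1000 = 18.835 + 96.33586*2042.2/1000 = 215.57 deg C
T_res = 215.57 deg C


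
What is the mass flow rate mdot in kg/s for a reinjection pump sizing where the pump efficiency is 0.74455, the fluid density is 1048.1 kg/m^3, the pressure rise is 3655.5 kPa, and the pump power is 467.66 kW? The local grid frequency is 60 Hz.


mdot = P_pump * rho * eta / dP
mdot = 467.66 * 1048.1 * 0.74455 / 3655.5
mdot = 99.834 kg/s


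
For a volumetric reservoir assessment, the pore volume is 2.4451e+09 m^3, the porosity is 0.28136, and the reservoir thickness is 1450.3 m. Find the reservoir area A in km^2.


A = Vp / (1e6 * hr * phi)
A = 2.4451e+09 / (1e6 * 1450.3 * 0.28136)
A = 5.9921 km^2


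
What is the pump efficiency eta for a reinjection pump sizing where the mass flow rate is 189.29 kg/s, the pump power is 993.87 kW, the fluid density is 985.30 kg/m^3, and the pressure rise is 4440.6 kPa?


eta = mdot * dP / (rho * P_pump)
eta = 189.29 * 4440.6 / (985.30 * 993.87)
eta = 0.85836


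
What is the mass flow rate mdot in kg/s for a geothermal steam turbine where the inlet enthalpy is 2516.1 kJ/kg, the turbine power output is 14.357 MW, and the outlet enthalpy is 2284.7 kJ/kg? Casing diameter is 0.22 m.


mdot = P * 1000 / (h_in - h_out)
mdot = 14.357 * 1000 / (2516.1 - 2284.7)
mdot = 62.044 kg/s


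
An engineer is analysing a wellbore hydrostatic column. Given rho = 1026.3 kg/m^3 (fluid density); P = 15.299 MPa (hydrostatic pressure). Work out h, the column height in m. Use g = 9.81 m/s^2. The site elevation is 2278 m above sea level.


h = P * 1e6 / (g * rho)
h = 15.299 * 1e6 / (9.81 * 1026.3)
h = 1519.6 m


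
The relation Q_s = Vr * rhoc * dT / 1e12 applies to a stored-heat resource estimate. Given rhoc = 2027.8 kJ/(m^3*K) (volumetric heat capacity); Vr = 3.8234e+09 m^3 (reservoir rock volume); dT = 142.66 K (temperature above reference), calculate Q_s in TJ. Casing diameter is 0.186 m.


Q_s = Vr * rhoc * dT / 1e12
Q_s = 3.8234e+09 * 2027.8 * 142.66 / 1e12
Q_s = 1106.056 PJ
Convert: 1106.056 PJ * 1000.0 = 1.1061e+06 TJ
Q_s = 1.1061e+06 TJ
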